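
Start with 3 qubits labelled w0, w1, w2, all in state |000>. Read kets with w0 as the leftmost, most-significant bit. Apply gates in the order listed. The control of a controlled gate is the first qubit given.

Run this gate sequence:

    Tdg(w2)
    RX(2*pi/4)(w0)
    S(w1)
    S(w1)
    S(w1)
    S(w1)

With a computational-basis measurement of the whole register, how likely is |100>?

Outcome |100> occurs with probability 1/2. Key observation: gates 3-6 undo each other exactly, leaving only the rest of the circuit to track.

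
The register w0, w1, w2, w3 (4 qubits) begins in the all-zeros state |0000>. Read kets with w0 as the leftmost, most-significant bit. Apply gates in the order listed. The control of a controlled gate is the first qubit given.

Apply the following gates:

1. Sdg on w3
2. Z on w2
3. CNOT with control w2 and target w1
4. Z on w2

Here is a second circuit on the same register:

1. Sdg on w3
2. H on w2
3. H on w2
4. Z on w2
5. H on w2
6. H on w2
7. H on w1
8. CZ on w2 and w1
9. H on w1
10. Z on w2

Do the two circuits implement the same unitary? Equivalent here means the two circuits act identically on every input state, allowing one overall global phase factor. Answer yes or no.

Yes: on every input state the two circuits agree up to one overall phase factor.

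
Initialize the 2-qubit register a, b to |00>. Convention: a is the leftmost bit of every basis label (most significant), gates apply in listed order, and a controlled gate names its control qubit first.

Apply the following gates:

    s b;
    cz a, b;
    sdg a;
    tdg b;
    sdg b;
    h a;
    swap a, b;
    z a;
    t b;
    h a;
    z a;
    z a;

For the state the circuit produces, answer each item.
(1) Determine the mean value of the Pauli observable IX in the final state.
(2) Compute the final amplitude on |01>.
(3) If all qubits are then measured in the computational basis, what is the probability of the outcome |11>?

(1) The observable IX averages to sqrt(2)/2.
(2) The amplitude on |01> is exp(I*pi/4)/2.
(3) A full measurement returns |11> with probability 1/4.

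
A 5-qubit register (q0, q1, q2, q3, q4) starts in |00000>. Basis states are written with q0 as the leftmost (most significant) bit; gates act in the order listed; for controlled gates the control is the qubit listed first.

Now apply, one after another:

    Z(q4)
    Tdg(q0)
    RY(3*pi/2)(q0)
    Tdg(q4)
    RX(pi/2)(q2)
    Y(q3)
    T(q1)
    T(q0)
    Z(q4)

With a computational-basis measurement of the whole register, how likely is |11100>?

Outcome |11100> occurs with probability 0.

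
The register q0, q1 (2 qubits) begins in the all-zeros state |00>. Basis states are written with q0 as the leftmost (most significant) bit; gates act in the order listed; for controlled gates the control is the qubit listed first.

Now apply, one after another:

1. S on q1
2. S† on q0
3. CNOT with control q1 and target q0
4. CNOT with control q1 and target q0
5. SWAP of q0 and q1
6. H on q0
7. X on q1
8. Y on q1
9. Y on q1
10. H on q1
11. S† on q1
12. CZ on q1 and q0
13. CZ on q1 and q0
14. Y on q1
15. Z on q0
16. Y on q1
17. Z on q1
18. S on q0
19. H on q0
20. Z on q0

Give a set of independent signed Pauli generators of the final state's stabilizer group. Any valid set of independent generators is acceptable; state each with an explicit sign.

The final state is stabilized by the group generated by -YI, -IY; other independent generating sets are equally valid. Key observation: steps 3-4 multiply out to the identity, so the circuit reduces to the remaining gates.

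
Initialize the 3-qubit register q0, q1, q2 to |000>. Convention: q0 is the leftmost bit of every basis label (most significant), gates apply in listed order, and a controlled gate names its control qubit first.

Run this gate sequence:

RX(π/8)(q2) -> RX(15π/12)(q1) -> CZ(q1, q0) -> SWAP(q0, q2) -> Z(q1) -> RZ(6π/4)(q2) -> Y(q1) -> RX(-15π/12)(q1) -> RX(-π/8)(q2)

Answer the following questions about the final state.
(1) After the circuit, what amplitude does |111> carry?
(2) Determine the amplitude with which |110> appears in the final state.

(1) The amplitude on |111> is (-2 + sqrt(sqrt(2) + 2))*exp(3*I*pi/4)/4.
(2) The amplitude on |110> is -sqrt(2 - sqrt(2))*exp(I*pi/4)/4.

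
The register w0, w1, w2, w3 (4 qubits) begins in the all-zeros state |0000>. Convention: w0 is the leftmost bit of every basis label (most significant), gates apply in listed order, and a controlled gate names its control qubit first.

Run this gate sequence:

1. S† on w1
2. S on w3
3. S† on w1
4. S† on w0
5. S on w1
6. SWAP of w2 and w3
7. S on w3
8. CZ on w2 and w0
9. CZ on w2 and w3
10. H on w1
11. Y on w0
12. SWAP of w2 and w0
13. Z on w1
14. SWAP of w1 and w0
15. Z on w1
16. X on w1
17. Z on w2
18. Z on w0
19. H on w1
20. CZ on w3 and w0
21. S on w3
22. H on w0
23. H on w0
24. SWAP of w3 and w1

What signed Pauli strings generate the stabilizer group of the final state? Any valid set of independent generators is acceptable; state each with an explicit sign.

The stabilizer group can be generated by +XIII, -IIIX, +IZII, -IIZI, among other valid generating sets.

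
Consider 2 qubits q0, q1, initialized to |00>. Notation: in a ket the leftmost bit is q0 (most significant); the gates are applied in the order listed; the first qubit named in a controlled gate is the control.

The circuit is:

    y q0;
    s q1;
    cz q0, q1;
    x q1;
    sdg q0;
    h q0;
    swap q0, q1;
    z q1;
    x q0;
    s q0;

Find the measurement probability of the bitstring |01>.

A full measurement returns |01> with probability 1/2.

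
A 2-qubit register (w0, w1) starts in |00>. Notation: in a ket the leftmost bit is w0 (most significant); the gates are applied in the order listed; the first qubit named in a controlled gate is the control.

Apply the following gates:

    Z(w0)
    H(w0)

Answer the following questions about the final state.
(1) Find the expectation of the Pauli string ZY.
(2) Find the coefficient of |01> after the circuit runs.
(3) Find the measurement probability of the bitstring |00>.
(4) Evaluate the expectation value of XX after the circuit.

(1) The observable ZY averages to 0.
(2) The final state's coefficient on |01> equals 0.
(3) Outcome |00> occurs with probability 1/2.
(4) The observable XX averages to 0.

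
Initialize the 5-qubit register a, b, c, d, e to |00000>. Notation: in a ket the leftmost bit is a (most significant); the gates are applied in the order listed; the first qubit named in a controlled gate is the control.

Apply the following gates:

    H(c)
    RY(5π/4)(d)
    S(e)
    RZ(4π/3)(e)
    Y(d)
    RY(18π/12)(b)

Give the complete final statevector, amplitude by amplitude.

The final amplitudes are -sqrt(sqrt(2) + 2)*exp(5*I*pi/6)/4 on |00000>, -sqrt(2 - sqrt(2))*exp(5*I*pi/6)/4 on |00010>, -sqrt(sqrt(2) + 2)*exp(5*I*pi/6)/4 on |00100>, -sqrt(2 - sqrt(2))*exp(5*I*pi/6)/4 on |00110>, sqrt(sqrt(2) + 2)*exp(5*I*pi/6)/4 on |01000>, sqrt(2 - sqrt(2))*exp(5*I*pi/6)/4 on |01010>, sqrt(sqrt(2) + 2)*exp(5*I*pi/6)/4 on |01100>, sqrt(2 - sqrt(2))*exp(5*I*pi/6)/4 on |01110>, and 0 on every other basis state.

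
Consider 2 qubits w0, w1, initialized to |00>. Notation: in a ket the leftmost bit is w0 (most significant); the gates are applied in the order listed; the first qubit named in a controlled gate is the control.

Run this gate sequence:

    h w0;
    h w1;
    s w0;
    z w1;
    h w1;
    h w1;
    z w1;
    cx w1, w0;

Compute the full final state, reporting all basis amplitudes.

After the circuit, the state carries amplitude 1/2 on |00>, I/2 on |01>, I/2 on |10>, 1/2 on |11>.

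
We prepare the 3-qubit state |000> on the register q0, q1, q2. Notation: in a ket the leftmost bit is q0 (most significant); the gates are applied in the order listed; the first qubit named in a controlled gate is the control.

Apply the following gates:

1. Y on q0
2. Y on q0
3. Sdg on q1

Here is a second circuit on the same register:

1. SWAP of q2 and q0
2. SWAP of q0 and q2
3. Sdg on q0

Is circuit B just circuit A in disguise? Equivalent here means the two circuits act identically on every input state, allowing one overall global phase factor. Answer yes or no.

No, they are not equivalent — no single phase factor reconciles the two unitaries.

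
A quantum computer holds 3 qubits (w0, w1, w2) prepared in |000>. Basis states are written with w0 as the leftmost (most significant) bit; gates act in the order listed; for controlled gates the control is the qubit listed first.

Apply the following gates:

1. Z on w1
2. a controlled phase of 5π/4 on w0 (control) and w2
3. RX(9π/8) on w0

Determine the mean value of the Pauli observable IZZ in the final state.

In the final state, IZZ has expectation 1.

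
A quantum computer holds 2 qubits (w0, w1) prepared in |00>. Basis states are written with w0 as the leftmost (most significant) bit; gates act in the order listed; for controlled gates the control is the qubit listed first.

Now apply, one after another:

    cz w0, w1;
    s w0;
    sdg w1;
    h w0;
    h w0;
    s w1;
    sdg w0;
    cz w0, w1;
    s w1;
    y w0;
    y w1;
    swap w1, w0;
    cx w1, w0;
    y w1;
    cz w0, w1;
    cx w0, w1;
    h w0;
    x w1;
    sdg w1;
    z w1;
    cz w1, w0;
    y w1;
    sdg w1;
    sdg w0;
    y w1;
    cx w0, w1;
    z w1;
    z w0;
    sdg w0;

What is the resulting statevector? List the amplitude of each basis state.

The final amplitudes are 0 on |00>, sqrt(2)/2 on |01>, sqrt(2)/2 on |10>, 0 on |11>. Key observation: the block from step 1 through step 8 cancels to the identity and can be dropped.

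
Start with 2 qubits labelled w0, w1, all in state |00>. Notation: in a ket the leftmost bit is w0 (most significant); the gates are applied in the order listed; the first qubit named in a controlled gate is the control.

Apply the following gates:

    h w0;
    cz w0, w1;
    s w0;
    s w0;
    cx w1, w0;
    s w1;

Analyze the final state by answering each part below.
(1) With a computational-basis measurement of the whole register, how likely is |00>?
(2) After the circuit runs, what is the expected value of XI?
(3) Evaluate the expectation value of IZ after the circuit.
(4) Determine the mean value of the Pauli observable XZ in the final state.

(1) Outcome |00> occurs with probability 1/2.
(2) In the final state, XI has expectation -1.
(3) In the final state, IZ has expectation 1.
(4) In the final state, XZ has expectation -1.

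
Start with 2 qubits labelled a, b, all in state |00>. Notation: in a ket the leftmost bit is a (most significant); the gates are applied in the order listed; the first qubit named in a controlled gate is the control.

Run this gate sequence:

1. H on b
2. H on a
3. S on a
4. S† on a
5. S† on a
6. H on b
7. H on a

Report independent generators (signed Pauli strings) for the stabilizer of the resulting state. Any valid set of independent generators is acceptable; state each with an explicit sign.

The final state is stabilized by the group generated by +YI, +IZ; other independent generating sets are equally valid. Key observation: steps 3-4 multiply out to the identity, so the circuit reduces to the remaining gates.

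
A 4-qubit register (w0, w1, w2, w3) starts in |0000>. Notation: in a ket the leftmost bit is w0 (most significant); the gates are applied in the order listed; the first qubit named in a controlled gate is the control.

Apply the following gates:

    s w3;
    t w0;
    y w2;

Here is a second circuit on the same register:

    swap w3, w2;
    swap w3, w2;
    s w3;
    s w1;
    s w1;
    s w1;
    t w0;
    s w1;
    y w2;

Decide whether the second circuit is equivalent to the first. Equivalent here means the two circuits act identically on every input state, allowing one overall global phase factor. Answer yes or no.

Yes, they are equivalent — the unitaries differ by at most a global phase.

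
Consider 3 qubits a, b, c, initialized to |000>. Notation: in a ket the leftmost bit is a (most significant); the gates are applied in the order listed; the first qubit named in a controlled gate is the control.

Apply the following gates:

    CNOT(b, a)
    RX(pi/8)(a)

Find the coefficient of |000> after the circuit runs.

The amplitude on |000> is cos(pi/16).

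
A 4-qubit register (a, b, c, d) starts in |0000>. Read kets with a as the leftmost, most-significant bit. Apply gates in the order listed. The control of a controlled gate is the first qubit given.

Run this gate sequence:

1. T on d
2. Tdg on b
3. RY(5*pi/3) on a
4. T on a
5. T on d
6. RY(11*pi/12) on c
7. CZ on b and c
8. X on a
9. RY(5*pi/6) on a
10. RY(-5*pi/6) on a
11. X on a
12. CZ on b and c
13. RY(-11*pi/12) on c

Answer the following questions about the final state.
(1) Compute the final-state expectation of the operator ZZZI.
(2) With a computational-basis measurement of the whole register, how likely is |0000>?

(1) The observable ZZZI averages to 1/2.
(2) Outcome |0000> occurs with probability 3/4.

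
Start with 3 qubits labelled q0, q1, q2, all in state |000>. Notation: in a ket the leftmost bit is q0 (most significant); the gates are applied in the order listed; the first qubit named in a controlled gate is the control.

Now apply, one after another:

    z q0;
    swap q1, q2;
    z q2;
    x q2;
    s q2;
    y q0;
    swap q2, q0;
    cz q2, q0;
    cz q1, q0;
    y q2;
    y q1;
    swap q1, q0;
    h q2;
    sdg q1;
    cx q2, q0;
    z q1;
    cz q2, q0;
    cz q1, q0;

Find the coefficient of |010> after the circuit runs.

The amplitude on |010> is 0.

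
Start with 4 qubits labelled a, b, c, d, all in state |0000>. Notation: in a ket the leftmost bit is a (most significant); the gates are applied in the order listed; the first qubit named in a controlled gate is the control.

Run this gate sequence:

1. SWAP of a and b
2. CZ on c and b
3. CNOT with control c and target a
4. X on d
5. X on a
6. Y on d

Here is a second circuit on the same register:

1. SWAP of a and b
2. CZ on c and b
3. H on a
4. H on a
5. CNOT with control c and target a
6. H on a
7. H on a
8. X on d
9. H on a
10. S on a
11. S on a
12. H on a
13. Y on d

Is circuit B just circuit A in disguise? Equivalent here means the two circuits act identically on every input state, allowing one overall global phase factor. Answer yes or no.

Yes — the two circuits implement the same unitary up to a global phase.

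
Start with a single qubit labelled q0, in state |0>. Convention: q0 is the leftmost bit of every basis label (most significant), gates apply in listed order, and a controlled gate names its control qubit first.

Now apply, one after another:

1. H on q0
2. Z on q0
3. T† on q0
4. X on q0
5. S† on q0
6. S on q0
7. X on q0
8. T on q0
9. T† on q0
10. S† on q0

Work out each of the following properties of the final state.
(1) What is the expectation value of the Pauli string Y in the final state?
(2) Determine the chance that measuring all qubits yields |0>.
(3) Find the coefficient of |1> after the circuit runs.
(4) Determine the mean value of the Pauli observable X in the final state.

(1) The expectation value of Y is sqrt(2)/2. Key observation: steps 3-8 multiply out to the identity, so the circuit reduces to the remaining gates.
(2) Outcome |0> occurs with probability 1/2.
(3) |1> carries amplitude sqrt(2)*exp(I*pi/4)/2 in the final state.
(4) In the final state, X has expectation sqrt(2)/2.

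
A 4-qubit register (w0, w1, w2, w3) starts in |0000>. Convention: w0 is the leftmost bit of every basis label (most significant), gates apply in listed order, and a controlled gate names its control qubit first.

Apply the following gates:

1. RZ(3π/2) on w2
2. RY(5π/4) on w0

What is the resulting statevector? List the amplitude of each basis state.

After the circuit, the state carries amplitude sqrt(2 - sqrt(2))*exp(I*pi/4)/2 on |0000>, -sqrt(sqrt(2) + 2)*exp(I*pi/4)/2 on |1000>, and 0 on every other basis state.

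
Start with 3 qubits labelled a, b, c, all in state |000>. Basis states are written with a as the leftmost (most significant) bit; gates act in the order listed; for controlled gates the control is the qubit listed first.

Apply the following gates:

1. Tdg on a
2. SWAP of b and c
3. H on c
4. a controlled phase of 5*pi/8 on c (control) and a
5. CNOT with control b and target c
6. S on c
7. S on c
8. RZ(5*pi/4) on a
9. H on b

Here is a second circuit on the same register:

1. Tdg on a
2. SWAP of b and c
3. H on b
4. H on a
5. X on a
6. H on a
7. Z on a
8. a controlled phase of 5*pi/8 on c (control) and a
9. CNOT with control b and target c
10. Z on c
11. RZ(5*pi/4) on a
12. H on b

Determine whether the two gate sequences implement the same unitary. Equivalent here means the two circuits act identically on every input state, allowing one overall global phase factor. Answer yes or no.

No — the two circuits implement different unitaries, even allowing a global phase.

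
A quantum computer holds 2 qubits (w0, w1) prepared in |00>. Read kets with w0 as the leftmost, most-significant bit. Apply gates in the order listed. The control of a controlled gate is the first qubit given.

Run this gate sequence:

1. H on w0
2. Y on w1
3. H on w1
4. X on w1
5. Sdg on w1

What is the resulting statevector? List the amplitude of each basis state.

After the circuit, the state carries amplitude -I/2 on |00>, 1/2 on |01>, -I/2 on |10>, 1/2 on |11>.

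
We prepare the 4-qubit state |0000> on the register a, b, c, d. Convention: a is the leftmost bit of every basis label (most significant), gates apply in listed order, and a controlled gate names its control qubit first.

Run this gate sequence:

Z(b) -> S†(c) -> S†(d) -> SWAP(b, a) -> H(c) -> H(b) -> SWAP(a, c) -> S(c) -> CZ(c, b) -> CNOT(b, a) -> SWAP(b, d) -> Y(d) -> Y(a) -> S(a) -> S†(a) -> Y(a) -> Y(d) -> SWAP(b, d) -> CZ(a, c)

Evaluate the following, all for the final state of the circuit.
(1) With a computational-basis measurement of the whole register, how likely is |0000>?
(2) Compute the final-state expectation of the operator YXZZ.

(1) Outcome |0000> occurs with probability 1/4. Key observation: gates 11-18 undo each other exactly, leaving only the rest of the circuit to track.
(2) The observable YXZZ averages to 0.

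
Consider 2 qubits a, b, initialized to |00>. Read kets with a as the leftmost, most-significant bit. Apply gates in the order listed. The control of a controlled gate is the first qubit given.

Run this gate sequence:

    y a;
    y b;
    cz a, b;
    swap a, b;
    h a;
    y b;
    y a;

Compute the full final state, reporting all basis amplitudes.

After the circuit, the state carries amplitude sqrt(2)/2 on |00>, 0 on |01>, sqrt(2)/2 on |10>, 0 on |11>.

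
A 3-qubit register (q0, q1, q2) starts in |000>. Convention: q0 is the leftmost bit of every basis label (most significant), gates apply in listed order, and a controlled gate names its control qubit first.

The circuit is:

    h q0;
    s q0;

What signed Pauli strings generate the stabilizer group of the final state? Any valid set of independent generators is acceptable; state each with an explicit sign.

The final state is stabilized by the group generated by +YII, +IZI, +IIZ; other independent generating sets are equally valid.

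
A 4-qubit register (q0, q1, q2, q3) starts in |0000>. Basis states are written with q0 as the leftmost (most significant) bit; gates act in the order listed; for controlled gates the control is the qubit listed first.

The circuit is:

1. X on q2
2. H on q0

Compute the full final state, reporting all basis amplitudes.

After the circuit, the state carries amplitude sqrt(2)/2 on |0010>, sqrt(2)/2 on |1010>, and 0 on every other basis state.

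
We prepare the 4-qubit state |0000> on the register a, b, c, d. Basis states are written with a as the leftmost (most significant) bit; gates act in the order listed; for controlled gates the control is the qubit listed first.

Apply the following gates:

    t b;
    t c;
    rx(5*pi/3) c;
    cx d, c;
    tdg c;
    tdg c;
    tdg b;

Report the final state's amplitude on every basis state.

After the circuit, the state carries amplitude -sqrt(3)/2 on |0000>, -1/2 on |0010>, and 0 on every other basis state.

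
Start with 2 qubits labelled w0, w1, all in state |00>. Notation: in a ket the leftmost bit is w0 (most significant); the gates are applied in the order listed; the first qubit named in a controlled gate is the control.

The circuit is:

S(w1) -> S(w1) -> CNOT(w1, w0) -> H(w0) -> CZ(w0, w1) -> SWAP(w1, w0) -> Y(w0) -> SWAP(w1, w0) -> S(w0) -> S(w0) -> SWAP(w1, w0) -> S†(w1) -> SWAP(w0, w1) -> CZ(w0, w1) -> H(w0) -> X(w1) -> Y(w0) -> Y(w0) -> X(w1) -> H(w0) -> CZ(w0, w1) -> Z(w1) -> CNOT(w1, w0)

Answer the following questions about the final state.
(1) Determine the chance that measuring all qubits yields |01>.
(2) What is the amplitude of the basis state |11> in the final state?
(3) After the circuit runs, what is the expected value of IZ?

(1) Outcome |01> occurs with probability 1/2. Key observation: the block from step 14 through step 21 cancels to the identity and can be dropped.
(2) The amplitude on |11> is -sqrt(2)*I/2.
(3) The expectation value of IZ is -1.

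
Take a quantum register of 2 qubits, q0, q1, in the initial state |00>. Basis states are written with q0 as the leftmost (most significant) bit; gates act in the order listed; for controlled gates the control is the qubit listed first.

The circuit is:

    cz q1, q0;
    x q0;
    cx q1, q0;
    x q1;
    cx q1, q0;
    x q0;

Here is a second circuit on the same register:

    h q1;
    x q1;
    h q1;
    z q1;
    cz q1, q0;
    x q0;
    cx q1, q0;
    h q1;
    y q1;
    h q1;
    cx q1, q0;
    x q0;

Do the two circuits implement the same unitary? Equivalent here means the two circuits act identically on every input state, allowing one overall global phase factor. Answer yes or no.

No, they are not equivalent — no single phase factor reconciles the two unitaries.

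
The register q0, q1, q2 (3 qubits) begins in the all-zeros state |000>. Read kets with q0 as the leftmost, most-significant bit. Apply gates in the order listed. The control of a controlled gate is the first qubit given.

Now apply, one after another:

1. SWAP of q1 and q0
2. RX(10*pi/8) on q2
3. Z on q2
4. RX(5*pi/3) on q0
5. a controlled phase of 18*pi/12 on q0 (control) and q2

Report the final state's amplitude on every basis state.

The resulting statevector has amplitude sqrt(6 - 3*sqrt(2))/4 on |000>, -I*sqrt(3*sqrt(2) + 6)/4 on |001>, 0 on |010>, 0 on |011>, I*sqrt(2 - sqrt(2))/4 on |100>, -I*sqrt(sqrt(2) + 2)/4 on |101>, 0 on |110>, 0 on |111>.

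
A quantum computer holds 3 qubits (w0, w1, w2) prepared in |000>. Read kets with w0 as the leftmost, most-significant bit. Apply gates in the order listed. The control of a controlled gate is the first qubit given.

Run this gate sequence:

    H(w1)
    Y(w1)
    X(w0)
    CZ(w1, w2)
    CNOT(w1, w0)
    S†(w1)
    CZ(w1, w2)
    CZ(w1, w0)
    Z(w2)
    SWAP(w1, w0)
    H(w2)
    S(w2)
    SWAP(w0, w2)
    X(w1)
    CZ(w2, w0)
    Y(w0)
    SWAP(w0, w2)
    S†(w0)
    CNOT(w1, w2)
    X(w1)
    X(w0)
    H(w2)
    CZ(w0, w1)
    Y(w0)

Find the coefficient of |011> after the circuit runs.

The amplitude on |011> is sqrt(2)*(1 - I)/4.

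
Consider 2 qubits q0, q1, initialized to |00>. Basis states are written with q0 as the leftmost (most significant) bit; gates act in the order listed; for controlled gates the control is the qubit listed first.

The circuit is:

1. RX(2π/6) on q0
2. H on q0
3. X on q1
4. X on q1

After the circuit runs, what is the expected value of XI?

In the final state, XI has expectation 1/2. Key observation: gates 3-4 undo each other exactly, leaving only the rest of the circuit to track.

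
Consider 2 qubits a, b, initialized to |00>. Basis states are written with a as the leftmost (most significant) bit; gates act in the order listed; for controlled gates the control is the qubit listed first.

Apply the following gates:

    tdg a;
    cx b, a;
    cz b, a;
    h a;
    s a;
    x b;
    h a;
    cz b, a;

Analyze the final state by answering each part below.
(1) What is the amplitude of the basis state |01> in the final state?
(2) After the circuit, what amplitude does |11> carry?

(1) |01> carries amplitude 1/2 + I/2 in the final state.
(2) |11> carries amplitude -1/2 + I/2 in the final state.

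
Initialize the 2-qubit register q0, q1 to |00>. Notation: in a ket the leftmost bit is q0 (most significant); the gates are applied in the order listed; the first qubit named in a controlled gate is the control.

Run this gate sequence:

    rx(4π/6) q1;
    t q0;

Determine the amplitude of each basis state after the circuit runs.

The final amplitudes are 1/2 on |00>, -sqrt(3)*I/2 on |01>, 0 on |10>, 0 on |11>.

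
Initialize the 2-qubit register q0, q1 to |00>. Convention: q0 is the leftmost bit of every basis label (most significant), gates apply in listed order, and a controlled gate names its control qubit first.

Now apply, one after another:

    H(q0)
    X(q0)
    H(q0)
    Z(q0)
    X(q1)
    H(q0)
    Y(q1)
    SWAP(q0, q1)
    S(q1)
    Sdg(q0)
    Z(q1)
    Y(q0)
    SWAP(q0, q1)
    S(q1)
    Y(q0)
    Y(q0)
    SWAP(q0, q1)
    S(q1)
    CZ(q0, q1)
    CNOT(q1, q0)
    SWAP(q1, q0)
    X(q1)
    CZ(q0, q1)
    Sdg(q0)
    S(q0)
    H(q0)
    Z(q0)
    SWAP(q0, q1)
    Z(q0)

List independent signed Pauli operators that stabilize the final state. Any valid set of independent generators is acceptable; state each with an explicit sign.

The stabilizer group can be generated by -XZ, -ZX, among other valid generating sets. Key observation: gates 1-4 undo each other exactly, leaving only the rest of the circuit to track.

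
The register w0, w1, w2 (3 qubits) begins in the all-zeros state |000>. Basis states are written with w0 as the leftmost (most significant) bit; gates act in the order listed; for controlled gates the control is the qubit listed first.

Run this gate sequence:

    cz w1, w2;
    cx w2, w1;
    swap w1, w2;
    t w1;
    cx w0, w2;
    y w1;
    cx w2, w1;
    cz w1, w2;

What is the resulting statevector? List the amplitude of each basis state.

The resulting statevector has amplitude I on |010>, and 0 on every other basis state.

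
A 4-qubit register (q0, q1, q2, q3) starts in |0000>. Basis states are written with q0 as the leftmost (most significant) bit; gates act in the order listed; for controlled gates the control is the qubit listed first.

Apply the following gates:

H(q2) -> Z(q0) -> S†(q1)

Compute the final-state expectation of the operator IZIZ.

The observable IZIZ averages to 1.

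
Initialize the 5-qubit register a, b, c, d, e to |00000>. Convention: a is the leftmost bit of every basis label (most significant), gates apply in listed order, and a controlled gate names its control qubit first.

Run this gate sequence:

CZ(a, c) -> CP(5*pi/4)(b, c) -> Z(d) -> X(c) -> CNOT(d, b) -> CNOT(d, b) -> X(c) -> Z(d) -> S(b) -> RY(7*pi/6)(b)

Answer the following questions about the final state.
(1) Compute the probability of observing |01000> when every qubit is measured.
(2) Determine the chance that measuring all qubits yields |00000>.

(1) The probability of measuring |01000> is sqrt(3)/4 + 1/2. Key observation: the block from step 3 through step 8 cancels to the identity and can be dropped.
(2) The probability of measuring |00000> is 1/2 - sqrt(3)/4.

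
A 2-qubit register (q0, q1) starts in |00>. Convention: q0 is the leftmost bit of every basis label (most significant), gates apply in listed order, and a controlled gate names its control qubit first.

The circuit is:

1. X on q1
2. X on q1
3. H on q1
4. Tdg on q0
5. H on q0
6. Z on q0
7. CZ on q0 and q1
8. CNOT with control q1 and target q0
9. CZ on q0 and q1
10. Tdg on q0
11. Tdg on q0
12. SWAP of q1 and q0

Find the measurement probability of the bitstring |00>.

Outcome |00> occurs with probability 1/4.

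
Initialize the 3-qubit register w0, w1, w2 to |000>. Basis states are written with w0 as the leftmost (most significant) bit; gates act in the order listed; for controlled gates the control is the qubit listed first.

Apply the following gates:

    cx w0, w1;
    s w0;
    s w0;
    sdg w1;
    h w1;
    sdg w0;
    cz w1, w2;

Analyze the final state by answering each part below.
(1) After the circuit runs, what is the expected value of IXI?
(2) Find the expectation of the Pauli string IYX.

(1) The expectation value of IXI is 1.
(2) In the final state, IYX has expectation 0.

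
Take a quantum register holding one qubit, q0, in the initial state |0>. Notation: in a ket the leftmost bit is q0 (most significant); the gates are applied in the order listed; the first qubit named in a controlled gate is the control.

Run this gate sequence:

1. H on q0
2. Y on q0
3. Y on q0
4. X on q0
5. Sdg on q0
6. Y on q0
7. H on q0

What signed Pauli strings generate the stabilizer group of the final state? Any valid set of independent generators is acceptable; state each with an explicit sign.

One valid set of independent stabilizer generators is +Y (any independent generating set of the same group is equally correct).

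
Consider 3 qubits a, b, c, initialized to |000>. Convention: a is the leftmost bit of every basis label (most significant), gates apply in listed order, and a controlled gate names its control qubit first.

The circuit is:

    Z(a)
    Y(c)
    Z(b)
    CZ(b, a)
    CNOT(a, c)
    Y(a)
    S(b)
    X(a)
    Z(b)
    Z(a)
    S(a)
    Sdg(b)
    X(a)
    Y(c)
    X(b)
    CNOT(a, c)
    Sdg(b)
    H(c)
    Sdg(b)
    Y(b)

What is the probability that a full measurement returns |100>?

Outcome |100> occurs with probability 1/2.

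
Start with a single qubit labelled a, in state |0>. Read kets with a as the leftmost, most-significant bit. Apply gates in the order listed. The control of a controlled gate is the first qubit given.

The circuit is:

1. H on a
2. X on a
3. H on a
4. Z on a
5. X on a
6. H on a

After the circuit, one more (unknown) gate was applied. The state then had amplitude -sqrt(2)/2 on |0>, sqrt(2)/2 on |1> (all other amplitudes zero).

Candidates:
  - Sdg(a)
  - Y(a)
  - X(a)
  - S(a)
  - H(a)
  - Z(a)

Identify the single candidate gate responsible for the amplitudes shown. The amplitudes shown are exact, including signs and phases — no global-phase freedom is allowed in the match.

The unique candidate consistent with the amplitudes is X(a).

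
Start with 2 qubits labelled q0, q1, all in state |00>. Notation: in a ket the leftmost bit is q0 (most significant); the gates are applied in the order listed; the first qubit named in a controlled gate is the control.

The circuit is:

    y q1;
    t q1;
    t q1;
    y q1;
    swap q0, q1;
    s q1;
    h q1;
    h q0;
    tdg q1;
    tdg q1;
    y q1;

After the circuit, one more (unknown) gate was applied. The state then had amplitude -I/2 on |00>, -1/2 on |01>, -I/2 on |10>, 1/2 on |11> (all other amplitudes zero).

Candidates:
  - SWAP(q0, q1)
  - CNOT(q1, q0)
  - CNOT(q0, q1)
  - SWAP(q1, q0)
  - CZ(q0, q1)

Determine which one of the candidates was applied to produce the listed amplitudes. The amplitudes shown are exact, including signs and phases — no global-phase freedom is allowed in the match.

It was CZ(q0, q1) that produced the state shown.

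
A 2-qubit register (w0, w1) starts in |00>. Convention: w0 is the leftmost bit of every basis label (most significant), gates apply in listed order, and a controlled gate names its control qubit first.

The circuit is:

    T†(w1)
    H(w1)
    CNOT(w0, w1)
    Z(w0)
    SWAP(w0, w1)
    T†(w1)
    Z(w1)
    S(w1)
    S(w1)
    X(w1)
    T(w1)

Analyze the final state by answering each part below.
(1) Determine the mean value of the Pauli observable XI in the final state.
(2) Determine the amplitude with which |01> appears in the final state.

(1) The observable XI averages to 1.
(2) |01> carries amplitude sqrt(2)*exp(I*pi/4)/2 in the final state.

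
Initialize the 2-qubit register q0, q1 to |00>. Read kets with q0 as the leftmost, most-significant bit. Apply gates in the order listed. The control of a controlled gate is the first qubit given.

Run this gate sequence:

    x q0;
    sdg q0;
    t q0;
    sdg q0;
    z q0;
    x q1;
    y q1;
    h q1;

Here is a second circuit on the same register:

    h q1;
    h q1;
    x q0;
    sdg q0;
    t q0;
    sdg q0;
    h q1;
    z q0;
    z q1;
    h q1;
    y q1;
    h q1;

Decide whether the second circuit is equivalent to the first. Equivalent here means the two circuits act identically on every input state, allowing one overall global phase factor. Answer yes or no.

Yes, they are equivalent — the unitaries differ by at most a global phase.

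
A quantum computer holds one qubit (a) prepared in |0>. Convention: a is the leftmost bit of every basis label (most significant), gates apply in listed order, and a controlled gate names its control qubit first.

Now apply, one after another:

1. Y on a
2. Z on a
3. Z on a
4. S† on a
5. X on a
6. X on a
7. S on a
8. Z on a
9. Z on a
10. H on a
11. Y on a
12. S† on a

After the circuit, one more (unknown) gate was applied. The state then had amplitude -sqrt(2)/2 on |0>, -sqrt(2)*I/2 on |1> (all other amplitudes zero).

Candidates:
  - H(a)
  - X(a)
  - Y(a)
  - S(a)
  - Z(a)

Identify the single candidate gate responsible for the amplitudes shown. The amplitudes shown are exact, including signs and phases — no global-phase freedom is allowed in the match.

The unique candidate consistent with the amplitudes is Z(a). Key observation: steps 2-9 multiply out to the identity, so the circuit reduces to the remaining gates.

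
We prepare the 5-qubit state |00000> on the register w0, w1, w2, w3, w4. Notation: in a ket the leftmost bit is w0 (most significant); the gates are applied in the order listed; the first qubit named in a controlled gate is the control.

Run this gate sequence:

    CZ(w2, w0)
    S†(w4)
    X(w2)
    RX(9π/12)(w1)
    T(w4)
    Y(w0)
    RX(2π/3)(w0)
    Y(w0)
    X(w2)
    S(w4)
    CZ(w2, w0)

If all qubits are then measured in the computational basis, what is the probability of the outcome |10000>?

Outcome |10000> occurs with probability 3/8 - 3*sqrt(2)/16.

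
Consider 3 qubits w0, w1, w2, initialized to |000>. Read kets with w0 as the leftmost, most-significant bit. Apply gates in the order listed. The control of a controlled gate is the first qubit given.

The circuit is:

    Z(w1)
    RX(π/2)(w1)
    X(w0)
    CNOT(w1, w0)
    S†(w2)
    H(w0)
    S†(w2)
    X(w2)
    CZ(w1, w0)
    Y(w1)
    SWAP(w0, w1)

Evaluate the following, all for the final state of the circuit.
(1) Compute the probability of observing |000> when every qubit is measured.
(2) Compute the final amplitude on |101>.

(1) A full measurement returns |000> with probability 0.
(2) |101> carries amplitude I/2 in the final state.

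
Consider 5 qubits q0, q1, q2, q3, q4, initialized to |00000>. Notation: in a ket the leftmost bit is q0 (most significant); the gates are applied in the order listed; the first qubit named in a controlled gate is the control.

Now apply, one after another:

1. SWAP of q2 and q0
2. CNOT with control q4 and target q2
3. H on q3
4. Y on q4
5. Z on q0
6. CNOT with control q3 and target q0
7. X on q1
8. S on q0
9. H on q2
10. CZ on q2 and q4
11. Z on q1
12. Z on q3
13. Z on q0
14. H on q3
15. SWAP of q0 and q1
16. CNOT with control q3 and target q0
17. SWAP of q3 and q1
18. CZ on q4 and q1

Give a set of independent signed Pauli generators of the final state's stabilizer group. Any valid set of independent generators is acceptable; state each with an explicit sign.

The stabilizer group can be generated by -XXIZI, -IIXII, +IZIYI, -ZZIII, -IIIIZ, among other valid generating sets.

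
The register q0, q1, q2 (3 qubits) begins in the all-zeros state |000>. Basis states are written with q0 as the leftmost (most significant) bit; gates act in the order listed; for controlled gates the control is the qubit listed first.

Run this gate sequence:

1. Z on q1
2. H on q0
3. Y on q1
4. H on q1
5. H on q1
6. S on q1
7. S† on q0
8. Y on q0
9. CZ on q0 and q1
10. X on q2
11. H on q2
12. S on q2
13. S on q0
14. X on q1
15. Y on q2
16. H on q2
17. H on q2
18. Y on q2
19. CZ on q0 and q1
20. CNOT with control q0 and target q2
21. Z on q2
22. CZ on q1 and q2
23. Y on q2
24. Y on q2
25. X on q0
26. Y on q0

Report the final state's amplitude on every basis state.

The resulting statevector has amplitude -I/2 on |000>, 1/2 on |001>, 0 on |010>, 0 on |011>, -1/2 on |100>, I/2 on |101>, 0 on |110>, 0 on |111>. Key observation: the block from step 15 through step 18 cancels to the identity and can be dropped.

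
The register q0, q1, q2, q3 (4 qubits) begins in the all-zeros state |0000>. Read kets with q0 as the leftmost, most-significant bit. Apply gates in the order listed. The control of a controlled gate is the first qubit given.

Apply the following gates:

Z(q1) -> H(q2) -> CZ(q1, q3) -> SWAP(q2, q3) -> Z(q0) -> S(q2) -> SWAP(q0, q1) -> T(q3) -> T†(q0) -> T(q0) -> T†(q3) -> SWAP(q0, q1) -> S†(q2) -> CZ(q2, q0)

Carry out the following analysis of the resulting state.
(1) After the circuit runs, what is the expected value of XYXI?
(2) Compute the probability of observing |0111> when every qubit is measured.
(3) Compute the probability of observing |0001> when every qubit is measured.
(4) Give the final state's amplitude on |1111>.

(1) The expectation value of XYXI is 0.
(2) A full measurement returns |0111> with probability 0.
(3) Outcome |0001> occurs with probability 1/2.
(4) |1111> carries amplitude 0 in the final state.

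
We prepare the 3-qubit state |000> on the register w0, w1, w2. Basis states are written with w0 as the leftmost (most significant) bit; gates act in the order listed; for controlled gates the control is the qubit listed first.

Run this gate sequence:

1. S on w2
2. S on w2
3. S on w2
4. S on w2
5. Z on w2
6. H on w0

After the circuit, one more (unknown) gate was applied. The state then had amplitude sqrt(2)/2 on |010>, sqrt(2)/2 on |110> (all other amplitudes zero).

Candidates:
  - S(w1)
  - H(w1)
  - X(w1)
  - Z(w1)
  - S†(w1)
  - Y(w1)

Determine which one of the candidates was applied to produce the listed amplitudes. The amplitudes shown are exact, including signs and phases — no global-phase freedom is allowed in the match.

The applied gate was X(w1). Key observation: gates 1-4 undo each other exactly, leaving only the rest of the circuit to track.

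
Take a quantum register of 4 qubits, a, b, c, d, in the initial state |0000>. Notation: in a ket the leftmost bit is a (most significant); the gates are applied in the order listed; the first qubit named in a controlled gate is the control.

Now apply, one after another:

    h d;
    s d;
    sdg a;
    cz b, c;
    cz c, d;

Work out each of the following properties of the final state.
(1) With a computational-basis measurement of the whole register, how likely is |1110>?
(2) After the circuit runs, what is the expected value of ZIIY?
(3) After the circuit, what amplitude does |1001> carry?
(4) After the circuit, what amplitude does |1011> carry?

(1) A full measurement returns |1110> with probability 0.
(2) The observable ZIIY averages to 1.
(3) |1001> carries amplitude 0 in the final state.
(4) The final state's coefficient on |1011> equals 0.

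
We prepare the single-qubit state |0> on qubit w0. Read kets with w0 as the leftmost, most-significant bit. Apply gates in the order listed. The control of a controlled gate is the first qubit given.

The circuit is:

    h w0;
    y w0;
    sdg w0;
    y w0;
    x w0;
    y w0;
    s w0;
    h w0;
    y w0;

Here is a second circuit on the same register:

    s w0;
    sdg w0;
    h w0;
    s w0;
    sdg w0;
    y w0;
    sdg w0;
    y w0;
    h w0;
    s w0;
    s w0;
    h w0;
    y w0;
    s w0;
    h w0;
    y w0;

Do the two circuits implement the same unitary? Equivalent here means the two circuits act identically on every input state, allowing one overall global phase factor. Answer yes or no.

Yes: on every input state the two circuits agree up to one overall phase factor.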